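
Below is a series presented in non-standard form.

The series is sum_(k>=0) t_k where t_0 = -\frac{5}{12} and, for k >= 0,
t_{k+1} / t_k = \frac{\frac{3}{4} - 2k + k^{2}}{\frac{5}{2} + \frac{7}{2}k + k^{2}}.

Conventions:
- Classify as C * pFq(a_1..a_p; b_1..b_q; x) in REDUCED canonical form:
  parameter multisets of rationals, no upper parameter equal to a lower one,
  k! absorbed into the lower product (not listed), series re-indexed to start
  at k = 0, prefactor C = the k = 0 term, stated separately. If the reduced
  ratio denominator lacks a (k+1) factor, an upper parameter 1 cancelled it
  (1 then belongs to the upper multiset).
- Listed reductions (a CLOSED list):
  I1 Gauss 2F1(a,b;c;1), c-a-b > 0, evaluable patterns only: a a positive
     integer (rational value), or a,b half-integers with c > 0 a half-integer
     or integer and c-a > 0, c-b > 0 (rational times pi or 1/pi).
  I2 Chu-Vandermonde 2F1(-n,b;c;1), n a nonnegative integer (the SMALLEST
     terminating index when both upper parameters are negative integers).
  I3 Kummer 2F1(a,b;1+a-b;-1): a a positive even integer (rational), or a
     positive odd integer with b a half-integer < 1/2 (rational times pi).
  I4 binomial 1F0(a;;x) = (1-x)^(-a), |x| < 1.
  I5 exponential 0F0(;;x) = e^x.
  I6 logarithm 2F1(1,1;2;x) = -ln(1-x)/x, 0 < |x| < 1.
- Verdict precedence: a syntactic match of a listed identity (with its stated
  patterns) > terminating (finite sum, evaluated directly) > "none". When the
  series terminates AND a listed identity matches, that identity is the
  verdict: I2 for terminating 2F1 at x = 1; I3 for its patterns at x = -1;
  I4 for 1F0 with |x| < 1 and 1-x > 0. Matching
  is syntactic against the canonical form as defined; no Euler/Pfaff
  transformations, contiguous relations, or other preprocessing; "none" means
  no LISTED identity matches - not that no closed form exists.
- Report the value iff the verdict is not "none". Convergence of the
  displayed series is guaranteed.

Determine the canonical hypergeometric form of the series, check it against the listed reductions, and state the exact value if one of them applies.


x = 1 here; the reduced form reads 2F1, upper {-\frac{3}{2}, -\frac{1}{2}}, lower {\frac{5}{2}}, C = -\frac{5}{12}. Verdict: this is Gauss's theorem I1 (half-integer case) (x = 1; upper {-\frac{3}{2}, -\frac{1}{2}} half-integers, c = \frac{5}{2} in the evaluable pattern). Sum: \left(-\frac{175}{1024}\right) \cdot \pi.

Key step: t_0 = -\frac{5}{12} here, and roots of the ratio polynomials (prefactor -5/12) are the negated parameters.
Consecutive-term ratio: r(k) = 1 * (k-\frac{3}{2}) (k-\frac{1}{2}) / [(k+\frac{5}{2}) (k+1)] - rational in k, leading ratio 1; with t_0 = -\frac{5}{12}, classification follows.


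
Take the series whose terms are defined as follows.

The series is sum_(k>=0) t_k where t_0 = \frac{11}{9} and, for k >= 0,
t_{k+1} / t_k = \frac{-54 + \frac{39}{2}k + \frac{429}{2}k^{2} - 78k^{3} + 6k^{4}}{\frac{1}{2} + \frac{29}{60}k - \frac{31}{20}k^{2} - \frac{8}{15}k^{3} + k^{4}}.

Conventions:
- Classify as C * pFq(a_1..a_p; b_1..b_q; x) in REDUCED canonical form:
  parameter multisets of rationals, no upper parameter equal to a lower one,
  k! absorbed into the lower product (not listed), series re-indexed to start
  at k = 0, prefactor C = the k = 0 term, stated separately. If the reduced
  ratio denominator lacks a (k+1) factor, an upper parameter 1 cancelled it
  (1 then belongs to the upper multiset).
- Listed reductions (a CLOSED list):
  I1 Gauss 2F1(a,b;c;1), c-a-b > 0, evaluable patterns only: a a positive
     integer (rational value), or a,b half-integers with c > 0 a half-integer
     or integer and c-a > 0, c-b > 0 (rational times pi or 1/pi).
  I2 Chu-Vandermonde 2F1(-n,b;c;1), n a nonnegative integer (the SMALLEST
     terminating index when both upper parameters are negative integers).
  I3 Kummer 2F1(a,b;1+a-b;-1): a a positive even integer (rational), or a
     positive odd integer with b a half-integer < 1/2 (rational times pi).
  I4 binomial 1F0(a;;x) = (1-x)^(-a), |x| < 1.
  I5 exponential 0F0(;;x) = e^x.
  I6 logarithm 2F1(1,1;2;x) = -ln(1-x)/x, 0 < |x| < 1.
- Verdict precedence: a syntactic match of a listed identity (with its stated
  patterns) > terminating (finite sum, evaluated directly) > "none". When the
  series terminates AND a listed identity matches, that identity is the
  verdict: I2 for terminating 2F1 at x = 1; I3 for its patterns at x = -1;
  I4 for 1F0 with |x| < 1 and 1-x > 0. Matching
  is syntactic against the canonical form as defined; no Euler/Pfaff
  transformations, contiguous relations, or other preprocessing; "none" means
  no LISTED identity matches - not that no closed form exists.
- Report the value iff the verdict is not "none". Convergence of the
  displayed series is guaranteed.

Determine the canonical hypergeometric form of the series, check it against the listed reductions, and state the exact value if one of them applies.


Reduced: x = 6, 3F2, upper = {-9, -4, -\frac{1}{2}}, lower = {-\frac{6}{5}, -\frac{5}{6}}, C = \frac{11}{9}. Verdict: terminating. With -4 upstairs the series is a 5-term polynomial sum; evaluated term by term. Its exact value is \frac{5097502619}{117}.

The tell: t_0 = \frac{11}{9} here, and factor the ratio over Q (C = 11/9, x = 6): negated roots = parameters.
Adjacent-term ratio: r(k) = 6 * (k-9) (k-4) (k-\frac{1}{2}) / [(k-\frac{6}{5}) (k-\frac{5}{6}) (k+1)] ; factor over Q: parameters, x = 6, and C = \frac{11}{9}.


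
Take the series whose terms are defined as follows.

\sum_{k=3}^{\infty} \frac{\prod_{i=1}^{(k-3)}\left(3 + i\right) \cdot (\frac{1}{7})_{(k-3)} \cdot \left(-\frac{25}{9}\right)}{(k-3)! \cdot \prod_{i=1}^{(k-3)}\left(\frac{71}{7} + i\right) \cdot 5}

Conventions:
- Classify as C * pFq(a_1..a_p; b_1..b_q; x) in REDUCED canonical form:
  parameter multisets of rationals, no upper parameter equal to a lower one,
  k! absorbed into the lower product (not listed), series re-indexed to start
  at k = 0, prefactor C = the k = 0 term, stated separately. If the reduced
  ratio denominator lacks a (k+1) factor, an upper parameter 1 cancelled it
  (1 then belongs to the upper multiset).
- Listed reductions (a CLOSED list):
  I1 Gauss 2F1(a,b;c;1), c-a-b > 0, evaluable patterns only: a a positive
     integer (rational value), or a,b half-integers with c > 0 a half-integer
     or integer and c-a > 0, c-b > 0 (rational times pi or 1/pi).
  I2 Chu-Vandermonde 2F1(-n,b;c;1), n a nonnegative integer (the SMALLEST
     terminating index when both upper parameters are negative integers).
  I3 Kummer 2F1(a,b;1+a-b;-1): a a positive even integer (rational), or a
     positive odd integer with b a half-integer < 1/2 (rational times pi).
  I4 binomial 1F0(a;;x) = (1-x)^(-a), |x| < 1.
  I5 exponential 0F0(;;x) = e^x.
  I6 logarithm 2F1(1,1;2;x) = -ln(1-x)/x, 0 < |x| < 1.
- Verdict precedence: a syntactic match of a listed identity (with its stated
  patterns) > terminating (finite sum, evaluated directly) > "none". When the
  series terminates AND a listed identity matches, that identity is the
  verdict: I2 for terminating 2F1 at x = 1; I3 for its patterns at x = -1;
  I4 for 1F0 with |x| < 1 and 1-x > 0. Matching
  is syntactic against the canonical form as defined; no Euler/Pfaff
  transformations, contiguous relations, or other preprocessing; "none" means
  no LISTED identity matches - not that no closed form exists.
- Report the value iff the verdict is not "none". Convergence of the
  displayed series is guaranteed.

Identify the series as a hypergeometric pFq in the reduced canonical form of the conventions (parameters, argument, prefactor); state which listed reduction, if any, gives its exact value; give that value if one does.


x = 1 here; the reduced form reads 2F1, upper {\frac{1}{7}, 4}, lower {\frac{78}{7}}, C = -\frac{5}{9}. Verdict (x = 1): Gauss's theorem (I1) applies (x = 1: the Gamma ratio telescopes since c-a-b = 7 > 0 and a = 4 in Z>0). Value: -\frac{269800}{453789}.

Key observation: from the first term -\frac{5}{9}: the running product (C = -5/9, x = 1) telescopes to a rising factorial.
Step ratio: r(k) = 1 * (k+\frac{1}{7}) (k+4) / [(k+\frac{78}{7}) (k+1)] - poly over poly, x = 1 from leading terms; C = -\frac{5}{9} at k = 0.


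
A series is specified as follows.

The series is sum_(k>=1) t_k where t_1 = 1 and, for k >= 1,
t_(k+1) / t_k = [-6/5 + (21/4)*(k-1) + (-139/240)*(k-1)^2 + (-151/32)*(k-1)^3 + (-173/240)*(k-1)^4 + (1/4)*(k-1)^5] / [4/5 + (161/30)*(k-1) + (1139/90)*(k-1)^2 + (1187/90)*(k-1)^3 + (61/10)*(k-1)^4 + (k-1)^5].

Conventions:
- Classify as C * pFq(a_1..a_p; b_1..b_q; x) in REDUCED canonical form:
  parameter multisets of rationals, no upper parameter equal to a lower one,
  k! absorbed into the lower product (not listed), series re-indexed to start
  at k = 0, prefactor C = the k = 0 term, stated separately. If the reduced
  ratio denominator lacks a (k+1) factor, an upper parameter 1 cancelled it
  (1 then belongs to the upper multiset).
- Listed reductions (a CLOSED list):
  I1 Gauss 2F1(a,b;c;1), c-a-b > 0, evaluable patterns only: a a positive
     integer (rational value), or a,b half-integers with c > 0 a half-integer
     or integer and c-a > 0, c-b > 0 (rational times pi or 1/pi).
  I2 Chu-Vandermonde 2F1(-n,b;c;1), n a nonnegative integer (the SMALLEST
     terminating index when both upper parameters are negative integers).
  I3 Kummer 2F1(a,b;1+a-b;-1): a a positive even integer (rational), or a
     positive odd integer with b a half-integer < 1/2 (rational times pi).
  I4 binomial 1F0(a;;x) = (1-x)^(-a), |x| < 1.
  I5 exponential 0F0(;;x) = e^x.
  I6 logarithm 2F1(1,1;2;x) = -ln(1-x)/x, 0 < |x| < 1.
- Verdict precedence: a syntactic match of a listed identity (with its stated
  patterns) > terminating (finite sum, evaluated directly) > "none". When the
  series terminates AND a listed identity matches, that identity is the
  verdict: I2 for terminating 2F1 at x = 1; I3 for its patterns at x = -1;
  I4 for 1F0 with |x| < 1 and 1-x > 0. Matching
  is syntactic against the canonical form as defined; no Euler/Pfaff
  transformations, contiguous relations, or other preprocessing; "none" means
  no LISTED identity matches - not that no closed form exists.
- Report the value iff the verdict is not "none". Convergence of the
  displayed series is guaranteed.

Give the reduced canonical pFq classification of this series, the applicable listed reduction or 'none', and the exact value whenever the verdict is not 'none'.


Canonical form: C = 1 times 3F2 with upper {-6, -4/5, -1/4}, lower {1/3, 3/5}, x = 1/4. Verdict: terminating - upper parameter -6 makes this a finite sum (last index 6), evaluated exactly. Its exact value is -1840618849207/4173634469888.

Structural cue: from the first term 1: cancel k + 3/2 from the displayed ratio first; then C = 1, x = 1/4.
Step ratio: r(k) = (1/4) * (k-6) (k-4/5) (k-1/4) / [(k+1/3) (k+3/5) (k+1)] - poly over poly, x = (1/4) from leading terms; C = 1 at k = 0.


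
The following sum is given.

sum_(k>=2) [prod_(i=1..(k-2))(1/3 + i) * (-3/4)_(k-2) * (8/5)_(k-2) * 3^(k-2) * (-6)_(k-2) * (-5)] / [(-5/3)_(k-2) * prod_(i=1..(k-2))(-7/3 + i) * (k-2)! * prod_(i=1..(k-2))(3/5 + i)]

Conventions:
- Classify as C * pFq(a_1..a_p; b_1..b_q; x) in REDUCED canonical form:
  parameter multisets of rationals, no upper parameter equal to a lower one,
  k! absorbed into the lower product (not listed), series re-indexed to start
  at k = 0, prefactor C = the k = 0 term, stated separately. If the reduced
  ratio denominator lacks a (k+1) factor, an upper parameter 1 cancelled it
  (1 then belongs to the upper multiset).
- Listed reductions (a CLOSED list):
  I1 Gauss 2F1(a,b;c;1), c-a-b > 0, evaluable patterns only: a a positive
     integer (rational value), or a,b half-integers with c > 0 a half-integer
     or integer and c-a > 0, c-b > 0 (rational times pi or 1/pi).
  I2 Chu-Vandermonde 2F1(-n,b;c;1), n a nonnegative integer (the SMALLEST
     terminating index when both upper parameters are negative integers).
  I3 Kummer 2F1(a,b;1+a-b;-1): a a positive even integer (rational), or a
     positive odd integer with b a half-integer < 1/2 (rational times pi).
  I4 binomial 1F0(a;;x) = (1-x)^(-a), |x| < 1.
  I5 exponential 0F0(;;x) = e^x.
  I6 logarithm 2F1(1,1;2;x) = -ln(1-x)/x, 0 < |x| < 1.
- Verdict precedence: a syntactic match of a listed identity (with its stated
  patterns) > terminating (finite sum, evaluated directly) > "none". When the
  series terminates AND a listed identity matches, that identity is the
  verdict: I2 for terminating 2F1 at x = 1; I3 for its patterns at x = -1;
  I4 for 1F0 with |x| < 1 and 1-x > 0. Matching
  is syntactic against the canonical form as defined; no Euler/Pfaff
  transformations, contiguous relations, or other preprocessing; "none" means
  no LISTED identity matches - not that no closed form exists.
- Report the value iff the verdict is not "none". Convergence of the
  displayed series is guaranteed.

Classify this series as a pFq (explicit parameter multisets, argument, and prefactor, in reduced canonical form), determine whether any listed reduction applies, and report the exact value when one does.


With C = -5: the canonical form is 3F2(-6, -3/4, 4/3; -5/3, -4/3; 3). Verdict: terminating - the sum ends at index 6 because -6 is a negative integer; exact evaluation follows. Its exact value is 263445541705/360448.

Key step: from the first term -5: the parameter 8/5 appears in both the upper and lower lists and cancels.
Step ratio: r(k) = 3 * (k-6) (k-3/4) (k+4/3) / [(k-5/3) (k-4/3) (k+1)] - rational in k, leading ratio 3; with t_0 = -5, classification follows.


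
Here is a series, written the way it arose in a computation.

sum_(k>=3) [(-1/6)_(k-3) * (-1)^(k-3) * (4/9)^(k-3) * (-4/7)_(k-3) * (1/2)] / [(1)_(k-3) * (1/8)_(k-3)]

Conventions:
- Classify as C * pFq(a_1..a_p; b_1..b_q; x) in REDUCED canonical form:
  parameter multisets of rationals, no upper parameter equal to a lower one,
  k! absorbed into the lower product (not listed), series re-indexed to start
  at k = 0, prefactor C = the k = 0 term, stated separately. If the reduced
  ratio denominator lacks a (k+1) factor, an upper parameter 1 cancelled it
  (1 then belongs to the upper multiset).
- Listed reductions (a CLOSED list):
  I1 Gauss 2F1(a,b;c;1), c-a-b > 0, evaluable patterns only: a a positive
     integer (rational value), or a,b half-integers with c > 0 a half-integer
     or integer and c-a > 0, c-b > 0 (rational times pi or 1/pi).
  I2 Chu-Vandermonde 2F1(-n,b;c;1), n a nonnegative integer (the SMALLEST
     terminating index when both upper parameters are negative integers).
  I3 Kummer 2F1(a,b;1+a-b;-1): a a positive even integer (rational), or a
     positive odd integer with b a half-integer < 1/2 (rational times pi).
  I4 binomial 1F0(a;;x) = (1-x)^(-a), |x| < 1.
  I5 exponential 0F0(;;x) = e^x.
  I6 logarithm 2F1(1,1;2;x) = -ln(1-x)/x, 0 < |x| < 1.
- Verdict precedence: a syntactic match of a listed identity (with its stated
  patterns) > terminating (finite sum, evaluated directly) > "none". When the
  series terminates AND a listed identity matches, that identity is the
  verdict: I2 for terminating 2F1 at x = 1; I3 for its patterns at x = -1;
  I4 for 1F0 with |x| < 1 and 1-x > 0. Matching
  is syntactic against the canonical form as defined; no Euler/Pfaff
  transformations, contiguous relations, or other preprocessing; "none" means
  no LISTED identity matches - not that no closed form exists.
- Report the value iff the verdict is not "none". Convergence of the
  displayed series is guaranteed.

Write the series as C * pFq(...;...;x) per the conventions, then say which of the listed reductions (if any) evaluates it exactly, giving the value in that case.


At argument -4/9: a 2F1 with upper {-4/7, -1/6}, lower {1/8}, scaled by C = 1/2. Verdict: no listed reduction: x = -4/9 and upper {-4/7, -1/6} fail every I1-I6 pattern.

First insight: x = (-4/9) and (1)_k (prefactor 1/2) is k! itself.
Step ratio: r(k) = (-4/9) * (k-4/7) (k-1/6) / [(k+1/8) (k+1)] - rational in k. x = (-4/9); t_0 = 1/2; negate the roots.


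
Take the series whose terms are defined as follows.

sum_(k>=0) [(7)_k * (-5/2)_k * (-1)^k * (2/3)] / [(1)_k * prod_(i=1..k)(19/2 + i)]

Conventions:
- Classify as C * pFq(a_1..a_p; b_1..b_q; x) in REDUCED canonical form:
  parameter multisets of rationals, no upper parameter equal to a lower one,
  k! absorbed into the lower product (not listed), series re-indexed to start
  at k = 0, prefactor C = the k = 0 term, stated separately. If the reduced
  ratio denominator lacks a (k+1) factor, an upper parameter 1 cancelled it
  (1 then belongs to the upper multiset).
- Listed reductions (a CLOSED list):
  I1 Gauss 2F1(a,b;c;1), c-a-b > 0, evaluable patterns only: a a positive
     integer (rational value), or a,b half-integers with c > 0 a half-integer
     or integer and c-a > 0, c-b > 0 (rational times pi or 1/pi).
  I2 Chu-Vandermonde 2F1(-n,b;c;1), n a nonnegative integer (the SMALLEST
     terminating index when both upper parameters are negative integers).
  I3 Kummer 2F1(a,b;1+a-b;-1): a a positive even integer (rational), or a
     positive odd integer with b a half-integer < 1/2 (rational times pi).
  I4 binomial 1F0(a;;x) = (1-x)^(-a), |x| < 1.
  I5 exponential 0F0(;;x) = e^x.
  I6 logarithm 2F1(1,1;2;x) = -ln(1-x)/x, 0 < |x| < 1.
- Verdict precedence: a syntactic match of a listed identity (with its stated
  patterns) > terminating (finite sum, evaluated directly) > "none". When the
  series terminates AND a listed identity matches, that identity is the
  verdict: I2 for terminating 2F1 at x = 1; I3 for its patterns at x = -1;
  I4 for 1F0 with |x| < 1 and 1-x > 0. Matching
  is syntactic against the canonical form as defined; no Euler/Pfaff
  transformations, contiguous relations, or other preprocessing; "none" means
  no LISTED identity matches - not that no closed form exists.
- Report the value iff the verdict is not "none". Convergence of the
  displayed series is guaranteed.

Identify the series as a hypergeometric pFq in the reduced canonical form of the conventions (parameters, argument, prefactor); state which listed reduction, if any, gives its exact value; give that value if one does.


At argument -1: a 2F1 with upper {-5/2, 7}, lower {21/2}, scaled by C = 2/3. Verdict: Kummer's theorem (I3) fires (x = -1; c = 21/2 equals 1+a-b for upper {-5/2, 7}: listed pattern). Its exact value is (1616615/2097152) * pi.

Key step: t_0 = 2/3 here, and (1)_k (prefactor 2/3) is k! itself.
Ratio: r(k) = (-1) * (k-5/2) (k+7) / [(k+21/2) (k+1)] - rational; roots negated = parameters, x = (-1), C = 2/3.


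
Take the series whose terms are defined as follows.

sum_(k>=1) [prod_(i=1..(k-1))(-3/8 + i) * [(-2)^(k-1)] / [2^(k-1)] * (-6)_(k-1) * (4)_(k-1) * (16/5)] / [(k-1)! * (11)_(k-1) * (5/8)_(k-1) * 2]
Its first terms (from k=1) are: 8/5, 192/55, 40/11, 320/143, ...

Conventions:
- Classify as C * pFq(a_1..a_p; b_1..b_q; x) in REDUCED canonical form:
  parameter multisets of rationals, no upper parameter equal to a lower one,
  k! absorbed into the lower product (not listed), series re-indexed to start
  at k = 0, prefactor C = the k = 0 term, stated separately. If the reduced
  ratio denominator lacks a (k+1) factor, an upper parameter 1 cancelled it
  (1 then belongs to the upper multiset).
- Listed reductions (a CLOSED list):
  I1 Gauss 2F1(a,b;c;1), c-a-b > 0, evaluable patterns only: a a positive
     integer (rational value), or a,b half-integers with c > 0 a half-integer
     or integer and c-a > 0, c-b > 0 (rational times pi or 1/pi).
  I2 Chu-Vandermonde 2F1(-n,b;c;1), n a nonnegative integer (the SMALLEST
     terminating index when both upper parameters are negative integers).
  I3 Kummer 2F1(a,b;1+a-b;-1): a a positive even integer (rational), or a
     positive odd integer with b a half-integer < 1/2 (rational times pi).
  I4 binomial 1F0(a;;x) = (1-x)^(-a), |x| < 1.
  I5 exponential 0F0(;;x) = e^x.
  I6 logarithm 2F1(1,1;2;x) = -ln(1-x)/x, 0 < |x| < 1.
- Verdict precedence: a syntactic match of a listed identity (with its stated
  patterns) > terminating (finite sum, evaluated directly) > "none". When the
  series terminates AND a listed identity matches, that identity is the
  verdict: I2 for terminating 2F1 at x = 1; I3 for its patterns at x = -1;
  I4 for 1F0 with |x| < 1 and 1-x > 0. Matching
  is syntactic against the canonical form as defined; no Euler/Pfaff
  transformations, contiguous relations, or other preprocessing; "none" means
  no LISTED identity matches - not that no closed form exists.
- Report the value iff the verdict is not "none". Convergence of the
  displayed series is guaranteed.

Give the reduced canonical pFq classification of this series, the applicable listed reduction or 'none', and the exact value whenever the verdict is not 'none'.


The series (x = -1) is 2F1: upper {-6, 4}, lower {11}, prefactor 8/5. Verdict: Kummer's theorem (I3) matches (x = -1; c = 11 equals 1+a-b for upper {-6, 4}: listed pattern). Exact value: 12.

Key step: t_0 being 8/5, the parameter 5/8 appears in both the upper and lower lists and cancels.
Step ratio: r(k) = (-1) * (k-6) (k+4) / [(k+11) (k+1)] - poly over poly, x = (-1) from leading terms; C = 8/5 at k = 0.


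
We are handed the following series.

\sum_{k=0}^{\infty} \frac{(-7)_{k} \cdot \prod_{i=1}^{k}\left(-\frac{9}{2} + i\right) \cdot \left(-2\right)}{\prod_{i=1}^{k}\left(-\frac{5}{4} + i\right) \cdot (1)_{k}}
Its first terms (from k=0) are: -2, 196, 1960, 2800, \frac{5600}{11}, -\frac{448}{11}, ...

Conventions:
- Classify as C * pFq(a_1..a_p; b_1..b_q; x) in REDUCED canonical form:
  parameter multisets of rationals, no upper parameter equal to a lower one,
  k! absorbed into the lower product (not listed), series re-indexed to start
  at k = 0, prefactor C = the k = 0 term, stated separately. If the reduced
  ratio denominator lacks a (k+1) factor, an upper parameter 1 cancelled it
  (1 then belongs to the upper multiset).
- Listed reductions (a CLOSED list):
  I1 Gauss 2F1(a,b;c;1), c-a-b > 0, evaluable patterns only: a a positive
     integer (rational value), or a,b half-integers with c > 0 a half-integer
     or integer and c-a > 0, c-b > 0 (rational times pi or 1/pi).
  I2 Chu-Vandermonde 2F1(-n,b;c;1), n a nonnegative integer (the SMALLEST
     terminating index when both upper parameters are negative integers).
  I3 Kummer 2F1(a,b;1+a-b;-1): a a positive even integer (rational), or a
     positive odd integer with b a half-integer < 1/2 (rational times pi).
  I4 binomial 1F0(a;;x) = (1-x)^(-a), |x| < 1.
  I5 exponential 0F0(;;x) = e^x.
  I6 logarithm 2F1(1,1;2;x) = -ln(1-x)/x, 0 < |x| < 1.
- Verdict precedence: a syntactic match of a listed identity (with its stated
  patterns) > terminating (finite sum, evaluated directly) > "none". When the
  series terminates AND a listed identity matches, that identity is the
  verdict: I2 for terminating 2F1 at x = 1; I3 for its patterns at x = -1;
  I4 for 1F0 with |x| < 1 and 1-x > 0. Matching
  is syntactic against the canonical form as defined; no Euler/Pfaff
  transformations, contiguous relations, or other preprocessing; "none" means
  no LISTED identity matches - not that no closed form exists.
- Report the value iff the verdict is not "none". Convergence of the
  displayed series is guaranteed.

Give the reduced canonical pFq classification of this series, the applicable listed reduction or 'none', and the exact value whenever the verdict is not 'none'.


This is -2 * 2F1(-7, -\frac{7}{2}; -\frac{1}{4}; 1) in reduced canonical form. Verdict: Chu-Vandermonde (I2) matches (terminating 2F1 at x = 1 with n = 7, b = -7/2, c = -\frac{1}{4}). Sum: \frac{2371330}{437}.

Key step: with t_0 = -2, (1)_k (C = -2) is k! itself.
Consecutive-term ratio: r(k) = 1 * (k-7) (k-\frac{7}{2}) / [(k-\frac{1}{4}) (k+1)] - rational; roots negated = parameters, x = 1, C = -2.


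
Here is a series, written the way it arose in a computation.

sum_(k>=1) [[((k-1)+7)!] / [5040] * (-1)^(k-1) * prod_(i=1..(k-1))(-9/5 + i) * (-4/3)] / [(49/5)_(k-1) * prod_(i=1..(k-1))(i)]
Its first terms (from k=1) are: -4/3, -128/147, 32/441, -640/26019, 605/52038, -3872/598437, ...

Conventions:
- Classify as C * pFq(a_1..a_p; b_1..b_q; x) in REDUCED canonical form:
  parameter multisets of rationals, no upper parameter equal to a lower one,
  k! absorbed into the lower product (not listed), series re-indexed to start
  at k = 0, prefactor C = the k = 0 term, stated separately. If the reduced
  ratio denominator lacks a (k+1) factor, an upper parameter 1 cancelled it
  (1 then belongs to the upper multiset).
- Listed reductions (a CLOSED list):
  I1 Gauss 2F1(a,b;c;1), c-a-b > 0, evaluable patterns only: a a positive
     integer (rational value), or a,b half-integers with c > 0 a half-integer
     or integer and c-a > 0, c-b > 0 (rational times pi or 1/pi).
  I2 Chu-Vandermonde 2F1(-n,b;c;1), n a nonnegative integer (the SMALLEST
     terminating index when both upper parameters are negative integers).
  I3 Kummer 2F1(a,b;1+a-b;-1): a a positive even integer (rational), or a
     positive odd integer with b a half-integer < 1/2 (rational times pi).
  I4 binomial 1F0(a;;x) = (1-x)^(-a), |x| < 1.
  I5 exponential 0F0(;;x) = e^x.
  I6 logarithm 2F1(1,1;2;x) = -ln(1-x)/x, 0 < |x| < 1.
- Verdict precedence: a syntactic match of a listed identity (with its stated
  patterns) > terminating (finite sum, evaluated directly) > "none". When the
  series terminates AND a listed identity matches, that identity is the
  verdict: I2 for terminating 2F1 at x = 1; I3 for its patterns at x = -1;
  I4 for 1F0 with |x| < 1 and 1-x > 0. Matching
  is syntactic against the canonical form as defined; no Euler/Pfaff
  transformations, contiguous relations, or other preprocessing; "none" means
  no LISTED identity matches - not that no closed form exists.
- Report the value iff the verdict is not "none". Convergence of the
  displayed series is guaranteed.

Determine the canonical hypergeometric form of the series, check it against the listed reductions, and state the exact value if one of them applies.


Canonical form: C = -4/3 times 2F1 with upper {-4/5, 8}, lower {49/5}, x = -1. Verdict: Kummer's theorem (I3) matches (x = -1; c = 49/5 equals 1+a-b for upper {-4/5, 8}: listed pattern). Exact value: -140998/65625.

The tell: t_0 being -4/3, the factorial ratio (prefactor -4/3) (k+a-1)!/(a-1)! is a rising factorial (a)_k.
Step ratio: r(k) = (-1) * (k-4/5) (k+8) / [(k+49/5) (k+1)] - rational in k. x = (-1); t_0 = -4/3; negate the roots.


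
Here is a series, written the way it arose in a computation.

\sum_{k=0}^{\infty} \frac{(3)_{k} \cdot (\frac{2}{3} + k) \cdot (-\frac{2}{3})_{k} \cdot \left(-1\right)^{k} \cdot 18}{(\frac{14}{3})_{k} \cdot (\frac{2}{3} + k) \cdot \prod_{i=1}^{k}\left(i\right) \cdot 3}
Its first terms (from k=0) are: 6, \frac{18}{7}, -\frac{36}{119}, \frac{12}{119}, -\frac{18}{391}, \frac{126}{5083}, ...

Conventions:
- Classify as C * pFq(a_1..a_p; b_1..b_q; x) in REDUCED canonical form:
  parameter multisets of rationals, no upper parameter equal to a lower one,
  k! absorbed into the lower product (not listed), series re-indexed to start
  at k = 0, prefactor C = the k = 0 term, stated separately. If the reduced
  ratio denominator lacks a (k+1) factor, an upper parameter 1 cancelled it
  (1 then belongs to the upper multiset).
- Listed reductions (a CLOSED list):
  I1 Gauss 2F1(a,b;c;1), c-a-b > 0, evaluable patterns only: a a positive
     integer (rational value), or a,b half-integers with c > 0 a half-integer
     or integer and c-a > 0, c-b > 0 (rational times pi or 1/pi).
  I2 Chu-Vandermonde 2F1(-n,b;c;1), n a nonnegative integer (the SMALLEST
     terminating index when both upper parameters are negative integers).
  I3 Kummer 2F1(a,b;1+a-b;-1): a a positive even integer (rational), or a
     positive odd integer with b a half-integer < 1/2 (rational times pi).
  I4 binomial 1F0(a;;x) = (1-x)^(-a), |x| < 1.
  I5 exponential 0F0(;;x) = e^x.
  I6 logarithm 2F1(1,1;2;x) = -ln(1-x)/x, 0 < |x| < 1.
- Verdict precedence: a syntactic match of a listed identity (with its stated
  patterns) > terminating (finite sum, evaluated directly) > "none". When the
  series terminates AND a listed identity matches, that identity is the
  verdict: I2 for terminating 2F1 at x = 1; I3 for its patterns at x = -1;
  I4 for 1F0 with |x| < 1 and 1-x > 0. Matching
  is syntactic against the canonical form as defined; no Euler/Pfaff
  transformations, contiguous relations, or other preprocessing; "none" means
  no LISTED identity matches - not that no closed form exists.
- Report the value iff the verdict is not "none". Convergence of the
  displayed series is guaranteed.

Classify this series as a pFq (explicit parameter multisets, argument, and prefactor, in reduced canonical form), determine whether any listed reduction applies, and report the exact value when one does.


Canonical form: C = 6 times 2F1 with upper {-\frac{2}{3}, 3}, lower {\frac{14}{3}}, x = -1. Verdict: none here - no I1-I6 shape fits x = -1 with lower {\frac{14}{3}}.

Key observation: x = -1 and striking the common factor k + 2/3 reduces the term (C = 6).
Term ratio: r(k) = -1 * (k-\frac{2}{3}) (k+3) / [(k+\frac{14}{3}) (k+1)] - poly over poly, x = -1 from leading terms; C = 6 at k = 0.


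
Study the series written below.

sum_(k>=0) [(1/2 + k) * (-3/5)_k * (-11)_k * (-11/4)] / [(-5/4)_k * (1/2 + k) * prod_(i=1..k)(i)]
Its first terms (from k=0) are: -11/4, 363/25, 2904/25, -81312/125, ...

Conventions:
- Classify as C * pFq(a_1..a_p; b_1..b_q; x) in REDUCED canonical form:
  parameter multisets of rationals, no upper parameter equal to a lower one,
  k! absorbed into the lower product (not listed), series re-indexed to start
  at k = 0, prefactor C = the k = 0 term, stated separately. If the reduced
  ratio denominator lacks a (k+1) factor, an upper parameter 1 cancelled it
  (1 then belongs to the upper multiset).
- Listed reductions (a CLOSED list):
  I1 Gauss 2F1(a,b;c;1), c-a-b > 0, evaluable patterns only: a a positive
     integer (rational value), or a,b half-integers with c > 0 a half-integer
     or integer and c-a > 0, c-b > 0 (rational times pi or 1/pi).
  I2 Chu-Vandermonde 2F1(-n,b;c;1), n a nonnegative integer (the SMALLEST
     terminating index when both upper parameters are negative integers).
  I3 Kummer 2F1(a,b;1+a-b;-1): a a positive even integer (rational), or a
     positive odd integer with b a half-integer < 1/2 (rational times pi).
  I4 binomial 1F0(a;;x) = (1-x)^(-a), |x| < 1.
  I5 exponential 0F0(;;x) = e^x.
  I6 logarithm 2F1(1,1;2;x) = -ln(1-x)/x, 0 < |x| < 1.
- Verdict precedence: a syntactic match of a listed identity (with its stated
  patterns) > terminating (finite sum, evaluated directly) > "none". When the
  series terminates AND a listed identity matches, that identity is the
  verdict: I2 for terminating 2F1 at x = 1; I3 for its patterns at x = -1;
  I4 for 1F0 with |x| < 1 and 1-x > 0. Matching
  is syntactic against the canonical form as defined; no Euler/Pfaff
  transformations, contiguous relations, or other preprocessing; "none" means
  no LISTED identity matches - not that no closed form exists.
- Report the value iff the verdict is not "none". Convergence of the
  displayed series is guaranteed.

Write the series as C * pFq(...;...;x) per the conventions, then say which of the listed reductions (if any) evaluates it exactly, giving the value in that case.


The series (x = 1) is 2F1: upper {-11, -3/5}, lower {-5/4}, prefactor -11/4. Verdict: the Chu-Vandermonde identity I2 applies (terminating 2F1 at x = 1 with n = 11, b = -3/5, c = -5/4). Sum: 3526611563365891/330737304687500.

Structural cue: t_0 being -11/4, the product of the first k integers (C = -11/4) is k!.
Adjacent-term ratio: r(k) = 1 * (k-11) (k-3/5) / [(k-5/4) (k+1)] - poly over poly, x = 1 from leading terms; C = -11/4 at k = 0.


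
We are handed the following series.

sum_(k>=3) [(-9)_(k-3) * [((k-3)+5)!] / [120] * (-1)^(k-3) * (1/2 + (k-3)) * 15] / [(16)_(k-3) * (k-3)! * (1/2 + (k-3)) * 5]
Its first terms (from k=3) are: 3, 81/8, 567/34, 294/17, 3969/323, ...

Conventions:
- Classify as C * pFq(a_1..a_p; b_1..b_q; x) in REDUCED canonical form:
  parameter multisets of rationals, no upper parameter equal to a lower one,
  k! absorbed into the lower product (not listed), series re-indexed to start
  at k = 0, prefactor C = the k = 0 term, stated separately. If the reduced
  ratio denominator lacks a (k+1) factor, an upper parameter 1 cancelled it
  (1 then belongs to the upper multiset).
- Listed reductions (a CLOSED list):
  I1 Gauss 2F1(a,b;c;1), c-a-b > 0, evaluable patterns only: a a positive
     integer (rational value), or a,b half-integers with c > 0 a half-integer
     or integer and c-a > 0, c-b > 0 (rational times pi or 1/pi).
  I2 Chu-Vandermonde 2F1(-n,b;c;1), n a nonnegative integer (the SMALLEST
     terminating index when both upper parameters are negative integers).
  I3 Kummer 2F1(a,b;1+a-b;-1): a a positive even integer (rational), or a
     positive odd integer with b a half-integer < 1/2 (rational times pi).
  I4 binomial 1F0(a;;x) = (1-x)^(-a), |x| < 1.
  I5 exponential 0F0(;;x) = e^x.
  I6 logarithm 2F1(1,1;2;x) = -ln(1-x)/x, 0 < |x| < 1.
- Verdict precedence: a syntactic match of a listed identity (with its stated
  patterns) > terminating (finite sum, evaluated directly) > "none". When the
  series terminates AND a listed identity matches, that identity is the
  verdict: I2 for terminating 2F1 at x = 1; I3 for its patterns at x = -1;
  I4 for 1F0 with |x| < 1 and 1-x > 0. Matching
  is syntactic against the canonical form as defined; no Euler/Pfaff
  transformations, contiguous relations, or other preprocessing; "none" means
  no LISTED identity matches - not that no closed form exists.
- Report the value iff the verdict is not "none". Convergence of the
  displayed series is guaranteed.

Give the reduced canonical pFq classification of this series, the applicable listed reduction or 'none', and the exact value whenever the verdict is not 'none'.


This is 3 * 2F1(-9, 6; 16; -1) in reduced canonical form. Verdict (x = -1): Kummer (I3) applies (x = -1; c = 16 equals 1+a-b for upper {-9, 6}: listed pattern). Hence: 273/4.

First insight: from the first term 3: the constant factors (prefactor 3) combine into one prefactor.
Ratio: r(k) = (-1) * (k-9) (k+6) / [(k+16) (k+1)] ; factor over Q: parameters, x = (-1), and C = 3.


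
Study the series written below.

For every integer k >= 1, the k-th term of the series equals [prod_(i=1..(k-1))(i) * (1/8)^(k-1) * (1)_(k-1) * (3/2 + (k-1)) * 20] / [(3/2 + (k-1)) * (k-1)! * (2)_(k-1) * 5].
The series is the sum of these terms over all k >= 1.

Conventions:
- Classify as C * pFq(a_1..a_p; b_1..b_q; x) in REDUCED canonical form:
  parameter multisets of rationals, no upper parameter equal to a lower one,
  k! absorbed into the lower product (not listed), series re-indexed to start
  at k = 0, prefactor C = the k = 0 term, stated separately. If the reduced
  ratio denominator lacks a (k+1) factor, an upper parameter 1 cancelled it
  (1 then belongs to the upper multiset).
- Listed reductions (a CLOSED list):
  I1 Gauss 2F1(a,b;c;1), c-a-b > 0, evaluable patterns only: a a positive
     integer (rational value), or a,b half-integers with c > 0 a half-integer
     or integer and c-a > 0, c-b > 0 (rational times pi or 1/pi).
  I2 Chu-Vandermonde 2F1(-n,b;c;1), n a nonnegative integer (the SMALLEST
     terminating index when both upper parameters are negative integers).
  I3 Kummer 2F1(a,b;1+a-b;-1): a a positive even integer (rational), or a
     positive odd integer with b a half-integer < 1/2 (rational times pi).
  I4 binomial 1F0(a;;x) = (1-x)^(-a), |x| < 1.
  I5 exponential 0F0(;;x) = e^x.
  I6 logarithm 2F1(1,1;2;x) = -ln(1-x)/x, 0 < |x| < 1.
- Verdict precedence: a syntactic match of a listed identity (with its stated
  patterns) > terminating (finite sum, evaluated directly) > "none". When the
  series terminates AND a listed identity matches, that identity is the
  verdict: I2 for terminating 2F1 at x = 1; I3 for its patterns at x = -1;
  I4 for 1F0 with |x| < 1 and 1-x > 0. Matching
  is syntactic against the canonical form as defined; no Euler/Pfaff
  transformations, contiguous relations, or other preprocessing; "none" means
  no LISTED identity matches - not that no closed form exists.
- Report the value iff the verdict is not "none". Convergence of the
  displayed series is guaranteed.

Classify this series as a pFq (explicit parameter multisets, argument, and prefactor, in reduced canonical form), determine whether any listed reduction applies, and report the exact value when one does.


Canonical form: C = 4 times 2F1 with upper {1, 1}, lower {2}, x = 1/8. Verdict: logarithm (I6) fires (the logarithm: parameters (1,1;2), x = 1/8). Its exact value is (-32) * ln(7/8).

The tell: x = (1/8) and the constant factors (C = 4) combine into one prefactor.
Adjacent-term ratio: r(k) = (1/8) * (k+1) (k+1) / [(k+2) (k+1)] - rational; roots negated = parameters, x = (1/8), C = 4.


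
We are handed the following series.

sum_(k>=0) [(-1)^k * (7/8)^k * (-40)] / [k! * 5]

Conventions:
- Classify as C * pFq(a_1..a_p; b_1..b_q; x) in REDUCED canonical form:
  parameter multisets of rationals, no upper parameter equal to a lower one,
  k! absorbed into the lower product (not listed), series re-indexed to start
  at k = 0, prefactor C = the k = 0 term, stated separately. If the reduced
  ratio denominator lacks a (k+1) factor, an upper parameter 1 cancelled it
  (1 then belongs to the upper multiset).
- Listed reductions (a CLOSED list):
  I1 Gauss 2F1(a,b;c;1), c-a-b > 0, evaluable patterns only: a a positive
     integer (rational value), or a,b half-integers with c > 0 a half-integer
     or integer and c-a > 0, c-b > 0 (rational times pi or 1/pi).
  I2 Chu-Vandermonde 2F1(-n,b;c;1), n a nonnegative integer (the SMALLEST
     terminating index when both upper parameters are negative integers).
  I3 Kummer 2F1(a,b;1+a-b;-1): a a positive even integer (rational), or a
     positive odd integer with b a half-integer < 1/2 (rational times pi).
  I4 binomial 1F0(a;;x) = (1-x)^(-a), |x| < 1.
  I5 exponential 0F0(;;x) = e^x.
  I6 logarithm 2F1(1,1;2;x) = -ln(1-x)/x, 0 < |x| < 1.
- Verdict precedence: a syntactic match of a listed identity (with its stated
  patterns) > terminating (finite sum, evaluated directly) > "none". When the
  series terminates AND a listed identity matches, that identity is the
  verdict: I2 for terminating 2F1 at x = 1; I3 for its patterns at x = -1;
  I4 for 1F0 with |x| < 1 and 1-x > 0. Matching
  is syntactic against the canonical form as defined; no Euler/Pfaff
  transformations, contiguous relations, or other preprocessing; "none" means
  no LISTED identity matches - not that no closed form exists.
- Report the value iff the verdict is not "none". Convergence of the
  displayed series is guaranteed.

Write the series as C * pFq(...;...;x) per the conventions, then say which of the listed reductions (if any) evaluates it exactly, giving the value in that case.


x = -7/8 here; the reduced form reads 0F0, upper {-}, lower {-}, C = -8. Verdict: the exponential series (I5) fires (the 0F0 exponential series at x = -7/8). Sum: (-8) * e^(-7/8).

The tell: t_0 = -8 here, and the constant factors (C = -8) combine into one prefactor.
Adjacent-term ratio: r(k) = (-7/8) * 1 / [(k+1)] - rational in k. x = (-7/8); t_0 = -8; negate the roots.


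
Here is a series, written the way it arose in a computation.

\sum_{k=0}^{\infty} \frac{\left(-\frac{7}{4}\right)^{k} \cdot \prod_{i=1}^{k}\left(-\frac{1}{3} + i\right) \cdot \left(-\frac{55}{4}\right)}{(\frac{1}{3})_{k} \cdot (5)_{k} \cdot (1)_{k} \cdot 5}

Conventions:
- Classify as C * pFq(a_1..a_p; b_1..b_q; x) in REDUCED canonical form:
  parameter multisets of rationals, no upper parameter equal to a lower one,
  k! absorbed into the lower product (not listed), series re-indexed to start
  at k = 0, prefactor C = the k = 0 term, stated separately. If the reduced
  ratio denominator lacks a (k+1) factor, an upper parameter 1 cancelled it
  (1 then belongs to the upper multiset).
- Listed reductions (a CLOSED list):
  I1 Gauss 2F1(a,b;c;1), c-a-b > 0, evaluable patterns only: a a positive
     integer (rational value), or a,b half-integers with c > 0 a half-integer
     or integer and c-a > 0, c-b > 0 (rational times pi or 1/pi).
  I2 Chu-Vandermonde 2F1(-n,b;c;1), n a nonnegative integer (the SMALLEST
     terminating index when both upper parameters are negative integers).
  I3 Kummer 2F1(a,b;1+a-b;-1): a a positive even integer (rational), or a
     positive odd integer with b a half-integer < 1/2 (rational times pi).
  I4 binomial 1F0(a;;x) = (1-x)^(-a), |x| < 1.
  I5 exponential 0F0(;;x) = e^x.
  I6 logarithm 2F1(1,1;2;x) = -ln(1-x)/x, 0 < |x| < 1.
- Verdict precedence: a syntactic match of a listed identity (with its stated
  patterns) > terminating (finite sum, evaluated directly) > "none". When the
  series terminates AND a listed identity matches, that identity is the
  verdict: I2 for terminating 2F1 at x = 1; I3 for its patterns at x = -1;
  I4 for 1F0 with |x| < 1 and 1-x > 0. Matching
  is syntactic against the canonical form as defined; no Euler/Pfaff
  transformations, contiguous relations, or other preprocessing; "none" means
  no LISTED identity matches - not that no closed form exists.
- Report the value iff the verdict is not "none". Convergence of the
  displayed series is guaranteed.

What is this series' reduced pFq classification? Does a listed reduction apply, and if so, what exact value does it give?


Classification (C = -\frac{11}{4}): 1F2 with upper {\frac{2}{3}}, lower {\frac{1}{3}, 5}, argument x = -\frac{7}{4}. Verdict: none - this 1F2 at x = -\frac{7}{4} matches no listed pattern, and upper {\frac{2}{3}} holds no stopper.

The tell: with t_0 = -\frac{11}{4}, the constant factors (prefactor -11/4) combine into one prefactor.
Ratio: r(k) = -\frac{7}{4} * (k+\frac{2}{3}) / [(k+\frac{1}{3}) (k+5) (k+1)] - rational; roots negated = parameters, x = -\frac{7}{4}, C = -\frac{11}{4}.
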